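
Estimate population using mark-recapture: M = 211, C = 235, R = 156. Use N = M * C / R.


N = M * C / R = 211 * 235 / 156 = 49585 / 156 = 317.85 ≈ 318

318 individuals


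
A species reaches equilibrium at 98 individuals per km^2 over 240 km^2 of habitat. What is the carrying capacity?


K = 98 * 240 = 23520 individuals

23520 individuals


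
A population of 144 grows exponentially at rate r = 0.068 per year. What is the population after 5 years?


r*t = 0.068 * 5 = 0.34
exp(0.34) = 1.40495
N = 144 * 1.40495 = 202.313 ≈ 202

202


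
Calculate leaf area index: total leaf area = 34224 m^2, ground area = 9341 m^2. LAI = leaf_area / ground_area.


LAI = 34224 / 9341 = 3.6638 ≈ 3.66

3.66


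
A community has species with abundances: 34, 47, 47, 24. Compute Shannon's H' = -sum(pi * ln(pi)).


Total N = 34 + 47 + 47 + 24 = 152
Per-species terms:
  p = 34/152 = 0.223684; ln(p) = -1.497521; p*ln(p) = 0.223684 * (-1.497521) = -0.334971
  p = 47/152 = 0.309211; ln(p) = -1.173731; p*ln(p) = 0.309211 * (-1.173731) = -0.362931
  p = 47/152 = 0.309211; ln(p) = -1.173731; p*ln(p) = 0.309211 * (-1.173731) = -0.362931
  p = 24/152 = 0.157895; ln(p) = -1.845825; p*ln(p) = 0.157895 * (-1.845825) = -0.291447
sum(p*ln(p)) = (-0.334971) + (-0.362931) + (-0.362931) + (-0.291447) = -1.352280
H' = -(-1.352280) = 1.352280 ≈ 1.3523

1.3523


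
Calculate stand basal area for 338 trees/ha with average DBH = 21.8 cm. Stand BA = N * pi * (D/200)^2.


(D/200)^2 = (21.8/200)^2 = 0.109^2 = 0.011881
Individual BA = 3.141593 * 0.011881 = 0.0373253 m^2
Stand BA = 338 * 0.0373253 = 12.6160 ≈ 12.62 m^2/ha

12.62 m^2/ha


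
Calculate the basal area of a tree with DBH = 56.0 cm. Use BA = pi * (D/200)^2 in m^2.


D/200 = 56.0/200 = 0.28 m
(D/200)^2 = 0.28^2 = 0.0784
BA = 3.141593 * 0.0784 = 0.246301 ≈ 0.2463 m^2

0.2463 m^2


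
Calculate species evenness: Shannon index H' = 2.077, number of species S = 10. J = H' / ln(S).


ln(10) = 2.30259
J = H' / ln(S) = 2.077 / 2.30259 = 0.902028 ≈ 0.9020

0.9020


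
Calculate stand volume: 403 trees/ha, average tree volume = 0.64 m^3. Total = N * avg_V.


V_stand = 403 * 0.64 = 257.92 ≈ 257.9 m^3/ha

257.9 m^3/ha


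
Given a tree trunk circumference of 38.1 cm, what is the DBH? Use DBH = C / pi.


DBH = C / pi = 38.1 / 3.141593 = 12.1276 ≈ 12.13 cm

12.13 cm


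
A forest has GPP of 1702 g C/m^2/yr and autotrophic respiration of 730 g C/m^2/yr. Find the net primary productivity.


NPP = GPP - Ra = 1702 - 730 = 972 g C/m^2/yr

972 g C/m^2/yr


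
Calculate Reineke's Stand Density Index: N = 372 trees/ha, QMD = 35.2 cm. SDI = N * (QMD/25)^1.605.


QMD/25 = 35.2/25 = 1.408
(1.408)^1.605 = exp(1.605 * ln(1.408)) = exp(1.605 * 0.342170) = exp(0.549183) = 1.73184
SDI = 372 * 1.73184 = 644.244 ≈ 644

644


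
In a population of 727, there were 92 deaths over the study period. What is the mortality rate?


Mortality rate = 92 / 727 = 0.126547 ≈ 0.1265

0.1265


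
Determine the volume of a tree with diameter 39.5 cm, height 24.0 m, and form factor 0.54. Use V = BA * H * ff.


(D/200)^2 = (39.5/200)^2 = 0.1975^2 = 0.03900625
BA = 3.141593 * 0.03900625 = 0.122542 m^2
V = 0.122542 * 24.0 * 0.54 = 1.58814 ≈ 1.588 m^3

1.588 m^3


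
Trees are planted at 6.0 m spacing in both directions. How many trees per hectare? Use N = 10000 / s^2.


N = 10000 / 6.0^2 = 10000 / 36 = 277.778 ≈ 278 trees/ha

278 trees/ha


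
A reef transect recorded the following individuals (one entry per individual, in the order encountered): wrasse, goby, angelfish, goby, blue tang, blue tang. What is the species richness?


Total individuals logged = 6
Distinct species (count of individuals): wrasse (1), goby (2), angelfish (1), blue tang (2)
Species richness = number of distinct species = 4

4


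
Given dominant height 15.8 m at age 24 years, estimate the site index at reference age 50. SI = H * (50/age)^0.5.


50/24 = 2.08333
(2.08333)^0.5 = 1.44337
SI = 15.8 * 1.44337 = 22.8052 ≈ 22.8 m

22.8 m


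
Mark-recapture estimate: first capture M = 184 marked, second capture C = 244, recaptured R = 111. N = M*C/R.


N = M * C / R = 184 * 244 / 111 = 44896 / 111 = 404.47 ≈ 404

404 individuals


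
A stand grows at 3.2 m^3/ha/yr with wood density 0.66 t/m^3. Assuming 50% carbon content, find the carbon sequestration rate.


C = 3.2 * 0.66 * 0.5 = 1.056 ≈ 1.06 t C/ha/yr

1.06 t C/ha/yr


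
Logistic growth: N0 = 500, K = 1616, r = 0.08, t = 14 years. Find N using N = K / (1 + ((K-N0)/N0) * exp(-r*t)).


(K - N0)/N0 = (1616 - 500)/500 = 1116/500 = 2.23200
r*t = 0.08 * 14 = 1.12; exp(-1.12) = 0.326280
2.23200 * 0.326280 = 0.728257
1 + 0.728257 = 1.72826
N = 1616 / 1.72826 = 935.044 ≈ 935

935


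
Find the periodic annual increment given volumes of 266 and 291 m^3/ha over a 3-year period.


PAI = (V2 - V1) / period = (291 - 266) / 3 = 25 / 3 = 8.3333 ≈ 8.33 m^3/ha/yr

8.33 m^3/ha/yr


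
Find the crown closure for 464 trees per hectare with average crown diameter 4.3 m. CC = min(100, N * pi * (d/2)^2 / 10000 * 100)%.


(d/2)^2 = (4.3/2)^2 = 2.15^2 = 4.6225
Crown area = 3.141593 * 4.6225 = 14.5220 m^2
N * area / 10000 * 100 = 464 * 14.5220 / 10000 * 100 = 67.3821
CC = min(100, 67.3821) = 67.3821 ≈ 67.4%

67.4%


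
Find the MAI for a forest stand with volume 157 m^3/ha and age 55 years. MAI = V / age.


MAI = 157 / 55 = 2.8545 ≈ 2.85 m^3/ha/yr

2.85 m^3/ha/yr


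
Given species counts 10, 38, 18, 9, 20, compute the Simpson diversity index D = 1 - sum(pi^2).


Total N = 10 + 38 + 18 + 9 + 20 = 95
Per-species terms:
  p = 10/95 = 0.105263; p^2 = 0.105263^2 = 0.011080
  p = 38/95 = 0.400000; p^2 = 0.400000^2 = 0.160000
  p = 18/95 = 0.189474; p^2 = 0.189474^2 = 0.035900
  p = 9/95 = 0.094737; p^2 = 0.094737^2 = 0.008975
  p = 20/95 = 0.210526; p^2 = 0.210526^2 = 0.044321
sum(p^2) = 0.011080 + 0.160000 + 0.035900 + 0.008975 + 0.044321 = 0.260276
D = 1 - 0.260276 = 0.739724 ≈ 0.7397

0.7397


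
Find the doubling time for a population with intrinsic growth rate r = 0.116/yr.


td = ln(2) / 0.116 = 0.693147 / 0.116 = 5.97541 ≈ 6.0 years

6.0 years


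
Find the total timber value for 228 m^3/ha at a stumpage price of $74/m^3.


Value = 228 * 74 = $16872/ha

$16872/ha


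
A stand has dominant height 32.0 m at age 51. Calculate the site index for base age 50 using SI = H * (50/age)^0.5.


50/51 = 0.980392
(0.980392)^0.5 = 0.990147
SI = 32.0 * 0.990147 = 31.6847 ≈ 31.7 m

31.7 m


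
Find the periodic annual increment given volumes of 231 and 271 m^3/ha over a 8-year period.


PAI = (V2 - V1) / period = (271 - 231) / 8 = 40 / 8 = 5.00 m^3/ha/yr

5.00 m^3/ha/yr


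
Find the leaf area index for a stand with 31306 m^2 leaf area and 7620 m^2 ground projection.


LAI = 31306 / 7620 = 4.1084 ≈ 4.11

4.11


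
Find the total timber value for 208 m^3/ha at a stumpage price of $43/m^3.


Value = 208 * 43 = $8944/ha

$8944/ha


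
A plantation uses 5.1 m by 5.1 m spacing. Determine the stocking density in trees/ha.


N = 10000 / 5.1^2 = 10000 / 26.01 = 384.468 ≈ 384 trees/ha

384 trees/ha


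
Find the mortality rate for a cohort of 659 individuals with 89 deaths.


Mortality rate = 89 / 659 = 0.135053 ≈ 0.1351

0.1351


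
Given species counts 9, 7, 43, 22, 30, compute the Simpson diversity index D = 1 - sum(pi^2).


Total N = 9 + 7 + 43 + 22 + 30 = 111
Per-species terms:
  p = 9/111 = 0.081081; p^2 = 0.081081^2 = 0.006574
  p = 7/111 = 0.063063; p^2 = 0.063063^2 = 0.003977
  p = 43/111 = 0.387387; p^2 = 0.387387^2 = 0.150069
  p = 22/111 = 0.198198; p^2 = 0.198198^2 = 0.039282
  p = 30/111 = 0.270270; p^2 = 0.270270^2 = 0.073046
sum(p^2) = 0.006574 + 0.003977 + 0.150069 + 0.039282 + 0.073046 = 0.272948
D = 1 - 0.272948 = 0.727052 ≈ 0.7271

0.7271


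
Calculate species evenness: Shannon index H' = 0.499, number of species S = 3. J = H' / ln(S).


ln(3) = 1.09861
J = H' / ln(S) = 0.499 / 1.09861 = 0.454210 ≈ 0.4542

0.4542


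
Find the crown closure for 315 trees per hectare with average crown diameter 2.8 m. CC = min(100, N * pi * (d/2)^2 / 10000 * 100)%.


(d/2)^2 = (2.8/2)^2 = 1.4^2 = 1.96
Crown area = 3.141593 * 1.96 = 6.15752 m^2
N * area / 10000 * 100 = 315 * 6.15752 / 10000 * 100 = 19.3962
CC = min(100, 19.3962) = 19.3962 ≈ 19.4%

19.4%


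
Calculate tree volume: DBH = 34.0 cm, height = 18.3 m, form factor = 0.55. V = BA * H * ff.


(D/200)^2 = (34.0/200)^2 = 0.17^2 = 0.0289
BA = 3.141593 * 0.0289 = 0.0907920 m^2
V = 0.0907920 * 18.3 * 0.55 = 0.913821 ≈ 0.914 m^3

0.914 m^3


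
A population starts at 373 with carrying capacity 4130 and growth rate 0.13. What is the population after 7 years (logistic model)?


(K - N0)/N0 = (4130 - 373)/373 = 3757/373 = 10.0724
r*t = 0.13 * 7 = 0.91; exp(-0.91) = 0.402524
10.0724 * 0.402524 = 4.05438
1 + 4.05438 = 5.05438
N = 4130 / 5.05438 = 817.113 ≈ 817

817


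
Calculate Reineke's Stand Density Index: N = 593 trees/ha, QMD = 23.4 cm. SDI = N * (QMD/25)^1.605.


QMD/25 = 23.4/25 = 0.936
(0.936)^1.605 = exp(1.605 * ln(0.936)) = exp(1.605 * (-0.0661398)) = exp(-0.106154) = 0.899286
SDI = 593 * 0.899286 = 533.277 ≈ 533

533


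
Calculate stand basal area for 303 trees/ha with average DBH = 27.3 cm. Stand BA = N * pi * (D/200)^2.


(D/200)^2 = (27.3/200)^2 = 0.1365^2 = 0.01863225
Individual BA = 3.141593 * 0.01863225 = 0.0585349 m^2
Stand BA = 303 * 0.0585349 = 17.7361 ≈ 17.74 m^2/ha

17.74 m^2/ha


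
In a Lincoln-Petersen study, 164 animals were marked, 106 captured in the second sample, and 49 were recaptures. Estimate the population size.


N = M * C / R = 164 * 106 / 49 = 17384 / 49 = 354.78 ≈ 355

355 individuals


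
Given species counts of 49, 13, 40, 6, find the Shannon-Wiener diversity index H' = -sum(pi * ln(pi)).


Total N = 49 + 13 + 40 + 6 = 108
Per-species terms:
  p = 49/108 = 0.453704; ln(p) = -0.790310; p*ln(p) = 0.453704 * (-0.790310) = -0.358567
  p = 13/108 = 0.120370; ln(p) = -2.117185; p*ln(p) = 0.120370 * (-2.117185) = -0.254846
  p = 40/108 = 0.370370; ln(p) = -0.993253; p*ln(p) = 0.370370 * (-0.993253) = -0.367871
  p = 6/108 = 0.055556; ln(p) = -2.890364; p*ln(p) = 0.055556 * (-2.890364) = -0.160577
sum(p*ln(p)) = (-0.358567) + (-0.254846) + (-0.367871) + (-0.160577) = -1.141861
H' = -(-1.141861) = 1.141861 ≈ 1.1419

1.1419


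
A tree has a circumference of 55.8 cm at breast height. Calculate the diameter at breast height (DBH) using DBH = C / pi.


DBH = C / pi = 55.8 / 3.141593 = 17.7617 ≈ 17.76 cm

17.76 cm


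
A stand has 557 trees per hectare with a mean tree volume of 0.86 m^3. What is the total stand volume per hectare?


V_stand = 557 * 0.86 = 479.02 ≈ 479.0 m^3/ha

479.0 m^3/ha


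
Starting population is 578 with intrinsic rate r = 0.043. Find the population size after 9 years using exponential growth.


r*t = 0.043 * 9 = 0.387
exp(0.387) = 1.47256
N = 578 * 1.47256 = 851.140 ≈ 851

851


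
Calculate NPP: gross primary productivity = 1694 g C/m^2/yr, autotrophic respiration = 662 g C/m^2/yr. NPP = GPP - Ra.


NPP = GPP - Ra = 1694 - 662 = 1032 g C/m^2/yr

1032 g C/m^2/yr


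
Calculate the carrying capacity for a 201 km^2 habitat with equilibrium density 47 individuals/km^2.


K = 47 * 201 = 9447 individuals

9447 individuals


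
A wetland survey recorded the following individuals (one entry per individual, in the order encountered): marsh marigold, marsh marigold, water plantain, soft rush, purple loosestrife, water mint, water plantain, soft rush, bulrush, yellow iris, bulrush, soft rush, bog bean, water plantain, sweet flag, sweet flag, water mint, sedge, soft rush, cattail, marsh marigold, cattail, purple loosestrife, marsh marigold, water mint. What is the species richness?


Total individuals logged = 25
Distinct species (count of individuals): marsh marigold (4), water plantain (3), soft rush (4), purple loosestrife (2), water mint (3), bulrush (2), yellow iris (1), bog bean (1), sweet flag (2), sedge (1), cattail (2)
Species richness = number of distinct species = 11

11


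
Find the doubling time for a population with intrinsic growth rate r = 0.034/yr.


td = ln(2) / 0.034 = 0.693147 / 0.034 = 20.3867 ≈ 20.4 years

20.4 years


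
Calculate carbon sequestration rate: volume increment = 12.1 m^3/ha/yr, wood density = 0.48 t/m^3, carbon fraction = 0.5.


C = 12.1 * 0.48 * 0.5 = 2.904 ≈ 2.90 t C/ha/yr

2.90 t C/ha/yr


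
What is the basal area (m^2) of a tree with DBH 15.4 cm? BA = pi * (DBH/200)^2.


D/200 = 15.4/200 = 0.077 m
(D/200)^2 = 0.077^2 = 0.005929
BA = 3.141593 * 0.005929 = 0.0186265 ≈ 0.0186 m^2

0.0186 m^2


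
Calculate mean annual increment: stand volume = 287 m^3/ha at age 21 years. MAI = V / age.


MAI = 287 / 21 = 13.6667 ≈ 13.67 m^3/ha/yr

13.67 m^3/ha/yr


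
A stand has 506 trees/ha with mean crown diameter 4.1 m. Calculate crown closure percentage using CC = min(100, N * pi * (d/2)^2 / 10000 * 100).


(d/2)^2 = (4.1/2)^2 = 2.05^2 = 4.2025
Crown area = 3.141593 * 4.2025 = 13.2025 m^2
N * area / 10000 * 100 = 506 * 13.2025 / 10000 * 100 = 66.8047
CC = min(100, 66.8047) = 66.8047 ≈ 66.8%

66.8%


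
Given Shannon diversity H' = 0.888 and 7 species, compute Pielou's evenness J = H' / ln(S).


ln(7) = 1.94591
J = H' / ln(S) = 0.888 / 1.94591 = 0.456342 ≈ 0.4563

0.4563


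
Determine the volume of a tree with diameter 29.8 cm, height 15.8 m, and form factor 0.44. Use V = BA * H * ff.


(D/200)^2 = (29.8/200)^2 = 0.149^2 = 0.022201
BA = 3.141593 * 0.022201 = 0.0697465 m^2
V = 0.0697465 * 15.8 * 0.44 = 0.484878 ≈ 0.485 m^3

0.485 m^3


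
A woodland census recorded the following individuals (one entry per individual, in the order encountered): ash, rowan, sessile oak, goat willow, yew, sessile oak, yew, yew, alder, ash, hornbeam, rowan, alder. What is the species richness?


Total individuals logged = 13
Distinct species (count of individuals): ash (2), rowan (2), sessile oak (2), goat willow (1), yew (3), alder (2), hornbeam (1)
Species richness = number of distinct species = 7

7


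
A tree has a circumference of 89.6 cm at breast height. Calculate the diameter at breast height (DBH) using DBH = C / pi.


DBH = C / pi = 89.6 / 3.141593 = 28.5206 ≈ 28.52 cm

28.52 cm


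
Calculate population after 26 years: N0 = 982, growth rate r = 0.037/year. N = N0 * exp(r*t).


r*t = 0.037 * 26 = 0.962
exp(0.962) = 2.61693
N = 982 * 2.61693 = 2569.83 ≈ 2570

2570


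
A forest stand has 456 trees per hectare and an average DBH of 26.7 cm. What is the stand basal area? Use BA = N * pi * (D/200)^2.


(D/200)^2 = (26.7/200)^2 = 0.1335^2 = 0.01782225
Individual BA = 3.141593 * 0.01782225 = 0.0559903 m^2
Stand BA = 456 * 0.0559903 = 25.5316 ≈ 25.53 m^2/ha

25.53 m^2/ha


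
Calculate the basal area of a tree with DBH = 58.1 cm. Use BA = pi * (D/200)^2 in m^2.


D/200 = 58.1/200 = 0.2905 m
(D/200)^2 = 0.2905^2 = 0.08439025
BA = 3.141593 * 0.08439025 = 0.265120 ≈ 0.2651 m^2

0.2651 m^2


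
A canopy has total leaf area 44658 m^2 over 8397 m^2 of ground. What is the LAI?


LAI = 44658 / 8397 = 5.3183 ≈ 5.32

5.32


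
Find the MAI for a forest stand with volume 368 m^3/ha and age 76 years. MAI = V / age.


MAI = 368 / 76 = 4.8421 ≈ 4.84 m^3/ha/yr

4.84 m^3/ha/yr


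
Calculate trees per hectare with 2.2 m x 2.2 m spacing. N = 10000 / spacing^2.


N = 10000 / 2.2^2 = 10000 / 4.84 = 2066.12 ≈ 2066 trees/ha

2066 trees/ha


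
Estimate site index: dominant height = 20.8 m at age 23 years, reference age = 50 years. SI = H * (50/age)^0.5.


50/23 = 2.17391
(2.17391)^0.5 = 1.47442
SI = 20.8 * 1.47442 = 30.6679 ≈ 30.7 m

30.7 m


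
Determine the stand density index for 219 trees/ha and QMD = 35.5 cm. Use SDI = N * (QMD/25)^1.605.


QMD/25 = 35.5/25 = 1.42
(1.42)^1.605 = exp(1.605 * ln(1.42)) = exp(1.605 * 0.350657) = exp(0.562804) = 1.75559
SDI = 219 * 1.75559 = 384.474 ≈ 384

384


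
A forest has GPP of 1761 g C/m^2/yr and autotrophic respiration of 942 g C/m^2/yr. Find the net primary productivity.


NPP = GPP - Ra = 1761 - 942 = 819 g C/m^2/yr

819 g C/m^2/yr


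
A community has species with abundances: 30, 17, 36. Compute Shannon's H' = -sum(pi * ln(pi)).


Total N = 30 + 17 + 36 = 83
Per-species terms:
  p = 30/83 = 0.361446; ln(p) = -1.017643; p*ln(p) = 0.361446 * (-1.017643) = -0.367823
  p = 17/83 = 0.204819; ln(p) = -1.585629; p*ln(p) = 0.204819 * (-1.585629) = -0.324767
  p = 36/83 = 0.433735; ln(p) = -0.835322; p*ln(p) = 0.433735 * (-0.835322) = -0.362308
sum(p*ln(p)) = (-0.367823) + (-0.324767) + (-0.362308) = -1.054898
H' = -(-1.054898) = 1.054898 ≈ 1.0549

1.0549


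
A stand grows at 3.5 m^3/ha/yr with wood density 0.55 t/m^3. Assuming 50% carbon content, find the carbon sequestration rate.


C = 3.5 * 0.55 * 0.5 = 0.9625 ≈ 0.96 t C/ha/yr

0.96 t C/ha/yr


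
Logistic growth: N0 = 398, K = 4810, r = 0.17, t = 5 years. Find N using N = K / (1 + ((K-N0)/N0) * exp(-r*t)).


(K - N0)/N0 = (4810 - 398)/398 = 4412/398 = 11.0854
r*t = 0.17 * 5 = 0.85; exp(-0.85) = 0.427415
11.0854 * 0.427415 = 4.73807
1 + 4.73807 = 5.73807
N = 4810 / 5.73807 = 838.261 ≈ 838

838


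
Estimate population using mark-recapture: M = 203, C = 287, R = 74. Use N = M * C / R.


N = M * C / R = 203 * 287 / 74 = 58261 / 74 = 787.31 ≈ 787

787 individuals


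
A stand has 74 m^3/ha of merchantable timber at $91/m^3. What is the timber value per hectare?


Value = 74 * 91 = $6734/ha

$6734/ha


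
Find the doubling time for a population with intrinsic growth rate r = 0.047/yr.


td = ln(2) / 0.047 = 0.693147 / 0.047 = 14.7478 ≈ 14.7 years

14.7 years


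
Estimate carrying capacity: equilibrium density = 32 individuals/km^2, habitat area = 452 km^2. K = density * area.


K = 32 * 452 = 14464 individuals

14464 individuals


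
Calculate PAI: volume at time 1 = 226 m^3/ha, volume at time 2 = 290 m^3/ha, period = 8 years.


PAI = (V2 - V1) / period = (290 - 226) / 8 = 64 / 8 = 8.00 m^3/ha/yr

8.00 m^3/ha/yr


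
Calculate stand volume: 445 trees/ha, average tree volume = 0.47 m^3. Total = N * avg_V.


V_stand = 445 * 0.47 = 209.15 ≈ 209.2 m^3/ha

209.2 m^3/ha


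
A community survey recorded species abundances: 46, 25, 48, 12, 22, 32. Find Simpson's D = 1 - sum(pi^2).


Total N = 46 + 25 + 48 + 12 + 22 + 32 = 185
Per-species terms:
  p = 46/185 = 0.248649; p^2 = 0.248649^2 = 0.061826
  p = 25/185 = 0.135135; p^2 = 0.135135^2 = 0.018261
  p = 48/185 = 0.259459; p^2 = 0.259459^2 = 0.067319
  p = 12/185 = 0.064865; p^2 = 0.064865^2 = 0.004207
  p = 22/185 = 0.118919; p^2 = 0.118919^2 = 0.014142
  p = 32/185 = 0.172973; p^2 = 0.172973^2 = 0.029920
sum(p^2) = 0.061826 + 0.018261 + 0.067319 + 0.004207 + 0.014142 + 0.029920 = 0.195675
D = 1 - 0.195675 = 0.804325 ≈ 0.8043

0.8043


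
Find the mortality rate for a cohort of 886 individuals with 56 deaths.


Mortality rate = 56 / 886 = 0.063205 ≈ 0.0632

0.0632


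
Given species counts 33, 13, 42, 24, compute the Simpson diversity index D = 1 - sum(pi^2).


Total N = 33 + 13 + 42 + 24 = 112
Per-species terms:
  p = 33/112 = 0.294643; p^2 = 0.294643^2 = 0.086814
  p = 13/112 = 0.116071; p^2 = 0.116071^2 = 0.013472
  p = 42/112 = 0.375000; p^2 = 0.375000^2 = 0.140625
  p = 24/112 = 0.214286; p^2 = 0.214286^2 = 0.045918
sum(p^2) = 0.086814 + 0.013472 + 0.140625 + 0.045918 = 0.286829
D = 1 - 0.286829 = 0.713171 ≈ 0.7132

0.7132


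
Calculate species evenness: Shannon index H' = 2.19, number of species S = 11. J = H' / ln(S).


ln(11) = 2.39790
J = H' / ln(S) = 2.19 / 2.39790 = 0.913299 ≈ 0.9133

0.9133


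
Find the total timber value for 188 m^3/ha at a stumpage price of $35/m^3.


Value = 188 * 35 = $6580/ha

$6580/ha


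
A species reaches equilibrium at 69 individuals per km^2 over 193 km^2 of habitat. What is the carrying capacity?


K = 69 * 193 = 13317 individuals

13317 individuals


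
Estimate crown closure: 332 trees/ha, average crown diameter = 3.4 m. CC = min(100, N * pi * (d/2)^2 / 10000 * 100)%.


(d/2)^2 = (3.4/2)^2 = 1.7^2 = 2.89
Crown area = 3.141593 * 2.89 = 9.07920 m^2
N * area / 10000 * 100 = 332 * 9.07920 / 10000 * 100 = 30.1429
CC = min(100, 30.1429) = 30.1429 ≈ 30.1%

30.1%


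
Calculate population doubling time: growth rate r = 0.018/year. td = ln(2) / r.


td = ln(2) / 0.018 = 0.693147 / 0.018 = 38.5082 ≈ 38.5 years

38.5 years


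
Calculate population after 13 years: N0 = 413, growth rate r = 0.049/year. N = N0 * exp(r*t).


r*t = 0.049 * 13 = 0.637
exp(0.637) = 1.89080
N = 413 * 1.89080 = 780.900 ≈ 781

781


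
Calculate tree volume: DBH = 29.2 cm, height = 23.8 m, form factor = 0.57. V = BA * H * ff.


(D/200)^2 = (29.2/200)^2 = 0.146^2 = 0.021316
BA = 3.141593 * 0.021316 = 0.0669662 m^2
V = 0.0669662 * 23.8 * 0.57 = 0.908463 ≈ 0.908 m^3

0.908 m^3


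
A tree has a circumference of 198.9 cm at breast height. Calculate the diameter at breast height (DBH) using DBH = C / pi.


DBH = C / pi = 198.9 / 3.141593 = 63.3118 ≈ 63.31 cm

63.31 cm


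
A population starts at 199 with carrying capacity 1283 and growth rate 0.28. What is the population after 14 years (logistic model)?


(K - N0)/N0 = (1283 - 199)/199 = 1084/199 = 5.44724
r*t = 0.28 * 14 = 3.92; exp(-3.92) = 0.0198411
5.44724 * 0.0198411 = 0.108079
1 + 0.108079 = 1.10808
N = 1283 / 1.10808 = 1157.86 ≈ 1158

1158


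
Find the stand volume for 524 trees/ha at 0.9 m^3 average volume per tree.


V_stand = 524 * 0.9 = 471.6 m^3/ha

471.6 m^3/ha


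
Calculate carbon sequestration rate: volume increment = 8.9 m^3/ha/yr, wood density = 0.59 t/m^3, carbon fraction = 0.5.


C = 8.9 * 0.59 * 0.5 = 2.6255 ≈ 2.63 t C/ha/yr

2.63 t C/ha/yr


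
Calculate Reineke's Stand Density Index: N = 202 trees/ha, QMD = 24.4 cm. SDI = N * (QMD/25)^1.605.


QMD/25 = 24.4/25 = 0.976
(0.976)^1.605 = exp(1.605 * ln(0.976)) = exp(1.605 * (-0.0242927)) = exp(-0.0389898) = 0.961761
SDI = 202 * 0.961761 = 194.276 ≈ 194

194


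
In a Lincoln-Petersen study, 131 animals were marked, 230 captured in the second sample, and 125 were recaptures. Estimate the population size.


N = M * C / R = 131 * 230 / 125 = 30130 / 125 = 241.04 ≈ 241

241 individuals


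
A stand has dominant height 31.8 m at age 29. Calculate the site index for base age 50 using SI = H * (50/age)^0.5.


50/29 = 1.72414
(1.72414)^0.5 = 1.31307
SI = 31.8 * 1.31307 = 41.7556 ≈ 41.8 m

41.8 m


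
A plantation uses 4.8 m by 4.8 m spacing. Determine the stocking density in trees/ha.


N = 10000 / 4.8^2 = 10000 / 23.04 = 434.028 ≈ 434 trees/ha

434 trees/ha


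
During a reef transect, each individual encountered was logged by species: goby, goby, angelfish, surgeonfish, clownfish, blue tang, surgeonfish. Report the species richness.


Total individuals logged = 7
Distinct species (count of individuals): goby (2), angelfish (1), surgeonfish (2), clownfish (1), blue tang (1)
Species richness = number of distinct species = 5

5


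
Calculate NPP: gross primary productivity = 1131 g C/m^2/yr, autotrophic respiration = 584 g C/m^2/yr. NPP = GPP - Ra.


NPP = GPP - Ra = 1131 - 584 = 547 g C/m^2/yr

547 g C/m^2/yr


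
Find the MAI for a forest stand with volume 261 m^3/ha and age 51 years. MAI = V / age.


MAI = 261 / 51 = 5.1176 ≈ 5.12 m^3/ha/yr

5.12 m^3/ha/yr


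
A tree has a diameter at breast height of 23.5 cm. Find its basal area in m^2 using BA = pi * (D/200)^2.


D/200 = 23.5/200 = 0.1175 m
(D/200)^2 = 0.1175^2 = 0.01380625
BA = 3.141593 * 0.01380625 = 0.0433736 ≈ 0.0434 m^2

0.0434 m^2


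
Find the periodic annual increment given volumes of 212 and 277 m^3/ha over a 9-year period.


PAI = (V2 - V1) / period = (277 - 212) / 9 = 65 / 9 = 7.2222 ≈ 7.22 m^3/ha/yr

7.22 m^3/ha/yr


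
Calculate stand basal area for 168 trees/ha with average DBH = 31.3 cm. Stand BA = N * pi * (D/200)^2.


(D/200)^2 = (31.3/200)^2 = 0.1565^2 = 0.02449225
Individual BA = 3.141593 * 0.02449225 = 0.0769447 m^2
Stand BA = 168 * 0.0769447 = 12.9267 ≈ 12.93 m^2/ha

12.93 m^2/ha


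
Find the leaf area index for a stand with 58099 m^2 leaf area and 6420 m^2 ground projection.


LAI = 58099 / 6420 = 9.0497 ≈ 9.05

9.05


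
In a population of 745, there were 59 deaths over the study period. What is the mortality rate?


Mortality rate = 59 / 745 = 0.079195 ≈ 0.0792

0.0792


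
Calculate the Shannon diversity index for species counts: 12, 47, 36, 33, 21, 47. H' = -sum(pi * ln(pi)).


Total N = 12 + 47 + 36 + 33 + 21 + 47 = 196
Per-species terms:
  p = 12/196 = 0.061224; ln(p) = -2.793216; p*ln(p) = 0.061224 * (-2.793216) = -0.171012
  p = 47/196 = 0.239796; ln(p) = -1.427967; p*ln(p) = 0.239796 * (-1.427967) = -0.342421
  p = 36/196 = 0.183673; ln(p) = -1.694598; p*ln(p) = 0.183673 * (-1.694598) = -0.311252
  p = 33/196 = 0.168367; ln(p) = -1.781609; p*ln(p) = 0.168367 * (-1.781609) = -0.299964
  p = 21/196 = 0.107143; ln(p) = -2.233591; p*ln(p) = 0.107143 * (-2.233591) = -0.239314
  p = 47/196 = 0.239796; ln(p) = -1.427967; p*ln(p) = 0.239796 * (-1.427967) = -0.342421
sum(p*ln(p)) = (-0.171012) + (-0.342421) + (-0.311252) + (-0.299964) + (-0.239314) + (-0.342421) = -1.706384
H' = -(-1.706384) = 1.706384 ≈ 1.7064

1.7064


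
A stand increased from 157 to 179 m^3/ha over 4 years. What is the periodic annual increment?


PAI = (V2 - V1) / period = (179 - 157) / 4 = 22 / 4 = 5.50 m^3/ha/yr

5.50 m^3/ha/yr


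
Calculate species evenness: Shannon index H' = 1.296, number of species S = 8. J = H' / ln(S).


ln(8) = 2.07944
J = H' / ln(S) = 1.296 / 2.07944 = 0.623245 ≈ 0.6232

0.6232


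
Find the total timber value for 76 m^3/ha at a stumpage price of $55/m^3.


Value = 76 * 55 = $4180/ha

$4180/ha


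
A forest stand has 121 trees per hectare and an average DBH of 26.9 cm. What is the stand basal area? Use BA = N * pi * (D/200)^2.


(D/200)^2 = (26.9/200)^2 = 0.1345^2 = 0.01809025
Individual BA = 3.141593 * 0.01809025 = 0.0568322 m^2
Stand BA = 121 * 0.0568322 = 6.87670 ≈ 6.88 m^2/ha

6.88 m^2/ha


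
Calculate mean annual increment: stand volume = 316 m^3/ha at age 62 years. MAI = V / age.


MAI = 316 / 62 = 5.0968 ≈ 5.10 m^3/ha/yr

5.10 m^3/ha/yr


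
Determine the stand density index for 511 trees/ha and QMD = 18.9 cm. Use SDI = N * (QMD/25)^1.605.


QMD/25 = 18.9/25 = 0.756
(0.756)^1.605 = exp(1.605 * ln(0.756)) = exp(1.605 * (-0.279714)) = exp(-0.448941) = 0.638304
SDI = 511 * 0.638304 = 326.173 ≈ 326

326


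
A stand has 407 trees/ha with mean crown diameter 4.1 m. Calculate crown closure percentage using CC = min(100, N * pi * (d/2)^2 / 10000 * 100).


(d/2)^2 = (4.1/2)^2 = 2.05^2 = 4.2025
Crown area = 3.141593 * 4.2025 = 13.2025 m^2
N * area / 10000 * 100 = 407 * 13.2025 / 10000 * 100 = 53.7342
CC = min(100, 53.7342) = 53.7342 ≈ 53.7%

53.7%


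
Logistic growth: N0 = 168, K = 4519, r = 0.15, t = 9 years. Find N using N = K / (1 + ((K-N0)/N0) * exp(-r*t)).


(K - N0)/N0 = (4519 - 168)/168 = 4351/168 = 25.8988
r*t = 0.15 * 9 = 1.35; exp(-1.35) = 0.259240
25.8988 * 0.259240 = 6.71400
1 + 6.71400 = 7.71400
N = 4519 / 7.71400 = 585.818 ≈ 586

586


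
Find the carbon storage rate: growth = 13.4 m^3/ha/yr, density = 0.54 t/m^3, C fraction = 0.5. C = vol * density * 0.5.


C = 13.4 * 0.54 * 0.5 = 3.618 ≈ 3.62 t C/ha/yr

3.62 t C/ha/yr


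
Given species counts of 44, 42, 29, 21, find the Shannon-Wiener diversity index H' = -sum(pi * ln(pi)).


Total N = 44 + 42 + 29 + 21 = 136
Per-species terms:
  p = 44/136 = 0.323529; ln(p) = -1.128467; p*ln(p) = 0.323529 * (-1.128467) = -0.365092
  p = 42/136 = 0.308824; ln(p) = -1.174984; p*ln(p) = 0.308824 * (-1.174984) = -0.362863
  p = 29/136 = 0.213235; ln(p) = -1.545360; p*ln(p) = 0.213235 * (-1.545360) = -0.329525
  p = 21/136 = 0.154412; ln(p) = -1.868131; p*ln(p) = 0.154412 * (-1.868131) = -0.288462
sum(p*ln(p)) = (-0.365092) + (-0.362863) + (-0.329525) + (-0.288462) = -1.345942
H' = -(-1.345942) = 1.345942 ≈ 1.3459

1.3459


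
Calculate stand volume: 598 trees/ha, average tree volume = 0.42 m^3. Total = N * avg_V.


V_stand = 598 * 0.42 = 251.16 ≈ 251.2 m^3/ha

251.2 m^3/ha


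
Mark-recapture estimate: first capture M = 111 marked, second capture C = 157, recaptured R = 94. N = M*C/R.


N = M * C / R = 111 * 157 / 94 = 17427 / 94 = 185.39 ≈ 185

185 individuals


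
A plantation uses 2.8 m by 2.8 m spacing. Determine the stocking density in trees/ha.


N = 10000 / 2.8^2 = 10000 / 7.84 = 1275.51 ≈ 1276 trees/ha

1276 trees/ha


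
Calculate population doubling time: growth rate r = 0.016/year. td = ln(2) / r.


td = ln(2) / 0.016 = 0.693147 / 0.016 = 43.3217 ≈ 43.3 years

43.3 years


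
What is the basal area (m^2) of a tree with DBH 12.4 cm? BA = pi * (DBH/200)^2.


D/200 = 12.4/200 = 0.062 m
(D/200)^2 = 0.062^2 = 0.003844
BA = 3.141593 * 0.003844 = 0.0120763 ≈ 0.0121 m^2

0.0121 m^2


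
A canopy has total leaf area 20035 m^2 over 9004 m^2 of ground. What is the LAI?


LAI = 20035 / 9004 = 2.2251 ≈ 2.23

2.23


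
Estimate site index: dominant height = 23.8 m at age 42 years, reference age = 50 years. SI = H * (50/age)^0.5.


50/42 = 1.19048
(1.19048)^0.5 = 1.09109
SI = 23.8 * 1.09109 = 25.9679 ≈ 26.0 m

26.0 m


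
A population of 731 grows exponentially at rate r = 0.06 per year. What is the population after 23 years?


r*t = 0.06 * 23 = 1.38
exp(1.38) = 3.97490
N = 731 * 3.97490 = 2905.65 ≈ 2906

2906


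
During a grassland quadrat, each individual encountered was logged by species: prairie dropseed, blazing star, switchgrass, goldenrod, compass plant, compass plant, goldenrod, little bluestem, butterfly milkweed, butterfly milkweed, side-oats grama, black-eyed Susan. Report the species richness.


Total individuals logged = 12
Distinct species (count of individuals): prairie dropseed (1), blazing star (1), switchgrass (1), goldenrod (2), compass plant (2), little bluestem (1), butterfly milkweed (2), side-oats grama (1), black-eyed Susan (1)
Species richness = number of distinct species = 9

9


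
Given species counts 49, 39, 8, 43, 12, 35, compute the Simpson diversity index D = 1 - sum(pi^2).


Total N = 49 + 39 + 8 + 43 + 12 + 35 = 186
Per-species terms:
  p = 49/186 = 0.263441; p^2 = 0.263441^2 = 0.069401
  p = 39/186 = 0.209677; p^2 = 0.209677^2 = 0.043964
  p = 8/186 = 0.043011; p^2 = 0.043011^2 = 0.001850
  p = 43/186 = 0.231183; p^2 = 0.231183^2 = 0.053446
  p = 12/186 = 0.064516; p^2 = 0.064516^2 = 0.004162
  p = 35/186 = 0.188172; p^2 = 0.188172^2 = 0.035409
sum(p^2) = 0.069401 + 0.043964 + 0.001850 + 0.053446 + 0.004162 + 0.035409 = 0.208232
D = 1 - 0.208232 = 0.791768 ≈ 0.7918

0.7918


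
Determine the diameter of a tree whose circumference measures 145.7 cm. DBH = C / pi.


DBH = C / pi = 145.7 / 3.141593 = 46.3777 ≈ 46.38 cm

46.38 cm


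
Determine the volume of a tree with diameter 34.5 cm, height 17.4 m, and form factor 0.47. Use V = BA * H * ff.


(D/200)^2 = (34.5/200)^2 = 0.1725^2 = 0.02975625
BA = 3.141593 * 0.02975625 = 0.0934820 m^2
V = 0.0934820 * 17.4 * 0.47 = 0.764496 ≈ 0.764 m^3

0.764 m^3


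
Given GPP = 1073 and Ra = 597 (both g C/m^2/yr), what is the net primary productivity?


NPP = GPP - Ra = 1073 - 597 = 476 g C/m^2/yr

476 g C/m^2/yr


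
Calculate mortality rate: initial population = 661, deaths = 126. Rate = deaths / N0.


Mortality rate = 126 / 661 = 0.190620 ≈ 0.1906

0.1906


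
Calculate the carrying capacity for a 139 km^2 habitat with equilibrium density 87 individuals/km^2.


K = 87 * 139 = 12093 individuals

12093 individuals


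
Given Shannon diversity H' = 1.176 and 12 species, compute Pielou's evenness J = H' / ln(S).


ln(12) = 2.48491
J = H' / ln(S) = 1.176 / 2.48491 = 0.473257 ≈ 0.4733

0.4733


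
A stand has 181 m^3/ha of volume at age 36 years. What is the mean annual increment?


MAI = 181 / 36 = 5.0278 ≈ 5.03 m^3/ha/yr

5.03 m^3/ha/yr


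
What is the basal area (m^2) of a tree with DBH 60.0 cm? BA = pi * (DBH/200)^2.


D/200 = 60.0/200 = 0.3 m
(D/200)^2 = 0.3^2 = 0.09
BA = 3.141593 * 0.09 = 0.282743 ≈ 0.2827 m^2

0.2827 m^2


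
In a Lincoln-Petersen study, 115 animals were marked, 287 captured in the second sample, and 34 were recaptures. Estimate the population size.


N = M * C / R = 115 * 287 / 34 = 33005 / 34 = 970.74 ≈ 971

971 individuals


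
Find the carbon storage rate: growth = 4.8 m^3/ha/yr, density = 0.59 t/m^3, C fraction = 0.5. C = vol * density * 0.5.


C = 4.8 * 0.59 * 0.5 = 1.416 ≈ 1.42 t C/ha/yr

1.42 t C/ha/yr


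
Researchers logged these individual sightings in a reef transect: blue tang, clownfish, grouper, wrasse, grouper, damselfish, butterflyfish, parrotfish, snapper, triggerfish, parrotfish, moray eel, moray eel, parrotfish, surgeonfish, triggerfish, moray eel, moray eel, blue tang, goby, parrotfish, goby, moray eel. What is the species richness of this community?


Total individuals logged = 23
Distinct species (count of individuals): blue tang (2), clownfish (1), grouper (2), wrasse (1), damselfish (1), butterflyfish (1), parrotfish (4), snapper (1), triggerfish (2), moray eel (5), surgeonfish (1), goby (2)
Species richness = number of distinct species = 12

12


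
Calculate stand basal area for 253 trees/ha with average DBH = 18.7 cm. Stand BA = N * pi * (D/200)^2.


(D/200)^2 = (18.7/200)^2 = 0.0935^2 = 0.00874225
Individual BA = 3.141593 * 0.00874225 = 0.0274646 m^2
Stand BA = 253 * 0.0274646 = 6.94854 ≈ 6.95 m^2/ha

6.95 m^2/ha


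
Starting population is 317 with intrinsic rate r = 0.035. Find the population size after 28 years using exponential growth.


r*t = 0.035 * 28 = 0.98
exp(0.98) = 2.66446
N = 317 * 2.66446 = 844.634 ≈ 845

845


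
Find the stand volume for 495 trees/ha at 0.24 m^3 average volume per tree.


V_stand = 495 * 0.24 = 118.8 m^3/ha

118.8 m^3/ha


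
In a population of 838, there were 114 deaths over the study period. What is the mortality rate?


Mortality rate = 114 / 838 = 0.136038 ≈ 0.1360

0.1360


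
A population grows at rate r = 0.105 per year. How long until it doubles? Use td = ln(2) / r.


td = ln(2) / 0.105 = 0.693147 / 0.105 = 6.60140 ≈ 6.6 years

6.6 years


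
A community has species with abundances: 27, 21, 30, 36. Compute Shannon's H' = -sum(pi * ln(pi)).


Total N = 27 + 21 + 30 + 36 = 114
Per-species terms:
  p = 27/114 = 0.236842; ln(p) = -1.440362; p*ln(p) = 0.236842 * (-1.440362) = -0.341138
  p = 21/114 = 0.184211; ln(p) = -1.691673; p*ln(p) = 0.184211 * (-1.691673) = -0.311625
  p = 30/114 = 0.263158; ln(p) = -1.335001; p*ln(p) = 0.263158 * (-1.335001) = -0.351316
  p = 36/114 = 0.315789; ln(p) = -1.152681; p*ln(p) = 0.315789 * (-1.152681) = -0.364004
sum(p*ln(p)) = (-0.341138) + (-0.311625) + (-0.351316) + (-0.364004) = -1.368083
H' = -(-1.368083) = 1.368083 ≈ 1.3681

1.3681


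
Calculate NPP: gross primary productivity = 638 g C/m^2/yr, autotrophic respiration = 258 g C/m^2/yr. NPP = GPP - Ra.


NPP = GPP - Ra = 638 - 258 = 380 g C/m^2/yr

380 g C/m^2/yr


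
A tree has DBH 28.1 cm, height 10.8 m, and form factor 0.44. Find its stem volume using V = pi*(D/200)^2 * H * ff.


(D/200)^2 = (28.1/200)^2 = 0.1405^2 = 0.01974025
BA = 3.141593 * 0.01974025 = 0.0620158 m^2
V = 0.0620158 * 10.8 * 0.44 = 0.294699 ≈ 0.295 m^3

0.295 m^3


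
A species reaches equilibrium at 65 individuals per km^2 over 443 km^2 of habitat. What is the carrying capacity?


K = 65 * 443 = 28795 individuals

28795 individuals


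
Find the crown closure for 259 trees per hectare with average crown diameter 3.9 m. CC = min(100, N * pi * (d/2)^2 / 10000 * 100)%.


(d/2)^2 = (3.9/2)^2 = 1.95^2 = 3.8025
Crown area = 3.141593 * 3.8025 = 11.9459 m^2
N * area / 10000 * 100 = 259 * 11.9459 / 10000 * 100 = 30.9399
CC = min(100, 30.9399) = 30.9399 ≈ 30.9%

30.9%


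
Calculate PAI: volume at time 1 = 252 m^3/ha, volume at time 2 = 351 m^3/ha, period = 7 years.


PAI = (V2 - V1) / period = (351 - 252) / 7 = 99 / 7 = 14.1429 ≈ 14.14 m^3/ha/yr

14.14 m^3/ha/yr


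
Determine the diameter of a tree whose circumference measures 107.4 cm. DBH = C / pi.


DBH = C / pi = 107.4 / 3.141593 = 34.1865 ≈ 34.19 cm

34.19 cm


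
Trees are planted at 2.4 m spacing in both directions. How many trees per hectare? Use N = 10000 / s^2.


N = 10000 / 2.4^2 = 10000 / 5.76 = 1736.11 ≈ 1736 trees/ha

1736 trees/ha


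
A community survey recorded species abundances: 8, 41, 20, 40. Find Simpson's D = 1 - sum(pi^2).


Total N = 8 + 41 + 20 + 40 = 109
Per-species terms:
  p = 8/109 = 0.073394; p^2 = 0.073394^2 = 0.005387
  p = 41/109 = 0.376147; p^2 = 0.376147^2 = 0.141487
  p = 20/109 = 0.183486; p^2 = 0.183486^2 = 0.033667
  p = 40/109 = 0.366972; p^2 = 0.366972^2 = 0.134668
sum(p^2) = 0.005387 + 0.141487 + 0.033667 + 0.134668 = 0.315209
D = 1 - 0.315209 = 0.684791 ≈ 0.6848

0.6848


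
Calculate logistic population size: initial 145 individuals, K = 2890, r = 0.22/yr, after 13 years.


(K - N0)/N0 = (2890 - 145)/145 = 2745/145 = 18.9310
r*t = 0.22 * 13 = 2.86; exp(-2.86) = 0.0572688
18.9310 * 0.0572688 = 1.08416
1 + 1.08416 = 2.08416
N = 2890 / 2.08416 = 1386.65 ≈ 1387

1387


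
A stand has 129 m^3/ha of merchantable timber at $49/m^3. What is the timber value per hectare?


Value = 129 * 49 = $6321/ha

$6321/ha


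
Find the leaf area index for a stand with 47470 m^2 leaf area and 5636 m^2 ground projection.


LAI = 47470 / 5636 = 8.4226 ≈ 8.42

8.42


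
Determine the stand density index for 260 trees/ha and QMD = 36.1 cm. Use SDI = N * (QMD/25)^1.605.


QMD/25 = 36.1/25 = 1.444
(1.444)^1.605 = exp(1.605 * ln(1.444)) = exp(1.605 * 0.367417) = exp(0.589704) = 1.80345
SDI = 260 * 1.80345 = 468.897 ≈ 469

469


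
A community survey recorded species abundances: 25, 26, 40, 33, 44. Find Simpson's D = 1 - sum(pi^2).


Total N = 25 + 26 + 40 + 33 + 44 = 168
Per-species terms:
  p = 25/168 = 0.148810; p^2 = 0.148810^2 = 0.022144
  p = 26/168 = 0.154762; p^2 = 0.154762^2 = 0.023951
  p = 40/168 = 0.238095; p^2 = 0.238095^2 = 0.056689
  p = 33/168 = 0.196429; p^2 = 0.196429^2 = 0.038584
  p = 44/168 = 0.261905; p^2 = 0.261905^2 = 0.068594
sum(p^2) = 0.022144 + 0.023951 + 0.056689 + 0.038584 + 0.068594 = 0.209962
D = 1 - 0.209962 = 0.790038 ≈ 0.7900

0.7900


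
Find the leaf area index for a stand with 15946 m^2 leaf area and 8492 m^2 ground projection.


LAI = 15946 / 8492 = 1.8778 ≈ 1.88

1.88


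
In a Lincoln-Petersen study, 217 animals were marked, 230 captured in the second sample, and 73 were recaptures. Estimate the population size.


N = M * C / R = 217 * 230 / 73 = 49910 / 73 = 683.70 ≈ 684

684 individuals


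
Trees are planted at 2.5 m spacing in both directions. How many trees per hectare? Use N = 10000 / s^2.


N = 10000 / 2.5^2 = 10000 / 6.25 = 1600.00 ≈ 1600 trees/ha

1600 trees/ha


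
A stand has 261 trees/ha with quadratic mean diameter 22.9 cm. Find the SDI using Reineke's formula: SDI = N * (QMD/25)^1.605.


QMD/25 = 22.9/25 = 0.916
(0.916)^1.605 = exp(1.605 * ln(0.916)) = exp(1.605 * (-0.0877389)) = exp(-0.140821) = 0.868645
SDI = 261 * 0.868645 = 226.716 ≈ 227

227


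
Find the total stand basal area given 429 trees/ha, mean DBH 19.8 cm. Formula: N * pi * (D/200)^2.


(D/200)^2 = (19.8/200)^2 = 0.099^2 = 0.009801
Individual BA = 3.141593 * 0.009801 = 0.0307908 m^2
Stand BA = 429 * 0.0307908 = 13.2093 ≈ 13.21 m^2/ha

13.21 m^2/ha


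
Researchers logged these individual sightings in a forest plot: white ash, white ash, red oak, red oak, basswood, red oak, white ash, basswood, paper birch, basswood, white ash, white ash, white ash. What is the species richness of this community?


Total individuals logged = 13
Distinct species (count of individuals): white ash (6), red oak (3), basswood (3), paper birch (1)
Species richness = number of distinct species = 4

4
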